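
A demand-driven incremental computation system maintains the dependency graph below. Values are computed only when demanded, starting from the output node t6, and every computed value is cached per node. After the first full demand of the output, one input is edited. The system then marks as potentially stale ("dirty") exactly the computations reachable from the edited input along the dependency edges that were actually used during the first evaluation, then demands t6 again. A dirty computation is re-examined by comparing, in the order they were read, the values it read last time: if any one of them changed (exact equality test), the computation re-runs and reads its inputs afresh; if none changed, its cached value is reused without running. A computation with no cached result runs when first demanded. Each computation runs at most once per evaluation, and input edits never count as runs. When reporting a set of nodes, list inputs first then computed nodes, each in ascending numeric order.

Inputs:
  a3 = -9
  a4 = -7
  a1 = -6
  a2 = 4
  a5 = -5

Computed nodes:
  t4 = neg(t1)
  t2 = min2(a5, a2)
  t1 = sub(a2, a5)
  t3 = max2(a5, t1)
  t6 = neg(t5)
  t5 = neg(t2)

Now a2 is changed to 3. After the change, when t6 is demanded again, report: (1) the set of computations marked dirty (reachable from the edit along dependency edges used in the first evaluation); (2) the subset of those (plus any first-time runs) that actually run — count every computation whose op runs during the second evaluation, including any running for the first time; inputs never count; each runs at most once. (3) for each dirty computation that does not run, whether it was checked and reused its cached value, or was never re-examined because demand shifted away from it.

Marked dirty: t2, t5, t6.
Computations that run: t2 — 1 in total.
Checked but reused from cache: t5, t6.
Key observation: the change is absorbed at t2 — it re-runs but produces the same value, and the output's value is unchanged.

First evaluation (everything demanded from the output):
  t2 = min2(-5, 4) = -5
  t5 = neg(-5) = 5
  t6 = neg(5) = -5

Propagation after the edit:
  t2: runs — a2 4->3; result -5 (same value as before).
  t5: checked — values it read are unchanged (t2 unchanged); reused cached 5 without running.
  t6: checked — values it read are unchanged (t5 unchanged); reused cached -5 without running.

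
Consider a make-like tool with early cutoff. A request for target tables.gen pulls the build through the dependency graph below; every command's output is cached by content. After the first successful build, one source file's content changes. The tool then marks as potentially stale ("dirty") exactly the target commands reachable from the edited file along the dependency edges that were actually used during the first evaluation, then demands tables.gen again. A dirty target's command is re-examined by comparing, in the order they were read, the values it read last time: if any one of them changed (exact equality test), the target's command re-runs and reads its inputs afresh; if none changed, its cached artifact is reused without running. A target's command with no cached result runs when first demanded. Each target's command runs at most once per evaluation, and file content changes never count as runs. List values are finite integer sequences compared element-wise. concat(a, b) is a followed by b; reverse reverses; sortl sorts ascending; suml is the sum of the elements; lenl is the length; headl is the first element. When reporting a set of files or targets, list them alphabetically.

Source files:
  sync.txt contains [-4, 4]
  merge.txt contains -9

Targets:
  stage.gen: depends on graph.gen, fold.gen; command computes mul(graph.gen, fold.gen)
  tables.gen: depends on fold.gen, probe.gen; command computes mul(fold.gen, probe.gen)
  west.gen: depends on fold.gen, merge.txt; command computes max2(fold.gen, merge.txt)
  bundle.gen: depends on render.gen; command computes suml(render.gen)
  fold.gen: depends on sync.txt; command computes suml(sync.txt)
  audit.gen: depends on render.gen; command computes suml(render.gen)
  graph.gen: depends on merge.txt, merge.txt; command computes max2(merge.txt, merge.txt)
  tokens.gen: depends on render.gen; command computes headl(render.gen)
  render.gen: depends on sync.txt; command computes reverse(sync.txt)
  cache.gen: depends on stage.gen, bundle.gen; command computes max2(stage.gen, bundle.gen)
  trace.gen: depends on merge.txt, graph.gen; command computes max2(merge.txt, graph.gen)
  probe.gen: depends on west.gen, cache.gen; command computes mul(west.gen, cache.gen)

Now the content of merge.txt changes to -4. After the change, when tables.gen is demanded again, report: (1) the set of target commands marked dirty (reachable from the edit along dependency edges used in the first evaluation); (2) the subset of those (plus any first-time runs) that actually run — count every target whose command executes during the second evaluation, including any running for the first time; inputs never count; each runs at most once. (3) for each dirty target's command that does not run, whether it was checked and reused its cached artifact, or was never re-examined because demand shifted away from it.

The edit dirties: cache.gen, graph.gen, probe.gen, stage.gen, tables.gen, west.gen.
3 target commands run: graph.gen, stage.gen, west.gen.
Cache hits after checking: cache.gen, probe.gen, tables.gen.
Note where the cutoff bites: cache.gen is checked, finds nothing changed, and keeps its cache.

First demand of the output computes:
  fold.gen = suml([-4, 4]) = 0
  graph.gen = max2(-9, -9) = -9
  render.gen = reverse([-4, 4]) = [4, -4]
  bundle.gen = suml([4, -4]) = 0
  stage.gen = mul(-9, 0) = 0
  cache.gen = max2(0, 0) = 0
  west.gen = max2(0, -9) = 0
  probe.gen = mul(0, 0) = 0
  tables.gen = mul(0, 0) = 0

After the edit, cleaning proceeds:
  graph.gen: a read changed (merge.txt -9->-4; merge.txt -9->-4) — executes, giving -4.
  stage.gen: a read changed (graph.gen -9->-4) — executes, giving 0 — identical to its old value.
  cache.gen: dirty, but its reads are unchanged (stage.gen unchanged, bundle.gen unchanged); cached 0 stands.
  west.gen: a read changed (merge.txt -9->-4) — executes, giving 0 — identical to its old value.
  probe.gen: dirty, but its reads are unchanged (west.gen unchanged, cache.gen unchanged); cached 0 stands.
  tables.gen: dirty, but its reads are unchanged (fold.gen unchanged, probe.gen unchanged); cached 0 stands.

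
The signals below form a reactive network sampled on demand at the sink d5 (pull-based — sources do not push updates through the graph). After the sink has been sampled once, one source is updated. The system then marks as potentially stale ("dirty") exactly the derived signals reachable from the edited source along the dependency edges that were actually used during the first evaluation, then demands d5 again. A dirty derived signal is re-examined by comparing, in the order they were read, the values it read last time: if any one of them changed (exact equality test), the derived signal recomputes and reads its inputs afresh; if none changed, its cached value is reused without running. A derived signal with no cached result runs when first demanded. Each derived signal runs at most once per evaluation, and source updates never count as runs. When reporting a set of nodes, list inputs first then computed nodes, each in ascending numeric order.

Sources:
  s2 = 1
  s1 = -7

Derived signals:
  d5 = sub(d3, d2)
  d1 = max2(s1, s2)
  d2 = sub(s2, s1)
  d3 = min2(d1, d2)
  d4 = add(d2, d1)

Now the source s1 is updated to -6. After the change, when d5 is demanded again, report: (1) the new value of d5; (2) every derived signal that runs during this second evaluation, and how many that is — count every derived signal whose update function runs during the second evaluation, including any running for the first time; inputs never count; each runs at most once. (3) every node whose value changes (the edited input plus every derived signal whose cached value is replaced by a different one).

Initial pass — values computed on the first demand:
  d1 = max2(-7, 1) = 1
  d2 = sub(1, -7) = 8
  d3 = min2(1, 8) = 1
  d5 = sub(1, 8) = -7

Second demand — change propagation:
  d1: re-runs because s1 -7->-6; new result 1 (unchanged).
  d2: re-runs because s1 -7->-6; new result 7.
  d3: re-runs because d2 8->7; new result 1 (unchanged).
  d5: re-runs because d2 8->7; new result -6.

d5 now evaluates to -6.
Run set: d1, d2, d3, d5 (4 run).
Changed values: s1, d2, d5.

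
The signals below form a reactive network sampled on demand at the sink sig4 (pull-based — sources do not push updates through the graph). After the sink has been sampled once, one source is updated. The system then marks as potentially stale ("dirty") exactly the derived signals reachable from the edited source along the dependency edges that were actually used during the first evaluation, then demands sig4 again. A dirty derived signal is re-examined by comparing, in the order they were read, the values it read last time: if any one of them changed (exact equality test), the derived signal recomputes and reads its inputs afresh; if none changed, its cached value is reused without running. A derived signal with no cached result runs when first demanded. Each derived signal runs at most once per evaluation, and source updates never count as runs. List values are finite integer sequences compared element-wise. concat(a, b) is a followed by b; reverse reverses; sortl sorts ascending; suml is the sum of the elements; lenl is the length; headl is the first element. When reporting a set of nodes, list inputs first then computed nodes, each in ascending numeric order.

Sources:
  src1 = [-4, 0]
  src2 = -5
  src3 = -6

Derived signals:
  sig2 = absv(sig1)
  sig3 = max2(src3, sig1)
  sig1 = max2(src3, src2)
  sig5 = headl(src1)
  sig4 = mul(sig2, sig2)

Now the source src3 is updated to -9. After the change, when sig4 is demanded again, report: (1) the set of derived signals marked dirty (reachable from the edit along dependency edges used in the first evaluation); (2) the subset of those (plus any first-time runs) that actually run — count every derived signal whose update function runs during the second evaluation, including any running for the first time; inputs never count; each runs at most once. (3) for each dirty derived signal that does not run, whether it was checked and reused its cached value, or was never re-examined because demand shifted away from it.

Dirty set: sig1, sig2, sig4.
Run set: sig1 (1 run).
Re-examined without running (cache reused): sig2, sig4.
The important point: sig1 recomputes to an identical value, and the output ends up unchanged.

Initial pass — values computed on the first demand:
  sig1 = max2(-6, -5) = -5
  sig2 = absv(-5) = 5
  sig4 = mul(5, 5) = 25

Second demand — change propagation:
  sig1: re-runs because src3 -6->-9; new result -5 (unchanged).
  sig2: re-examined; everything it read last time is the same (sig1 unchanged) — cache 5 kept, no run.
  sig4: re-examined; everything it read last time is the same (sig2 unchanged, sig2 unchanged) — cache 25 kept, no run.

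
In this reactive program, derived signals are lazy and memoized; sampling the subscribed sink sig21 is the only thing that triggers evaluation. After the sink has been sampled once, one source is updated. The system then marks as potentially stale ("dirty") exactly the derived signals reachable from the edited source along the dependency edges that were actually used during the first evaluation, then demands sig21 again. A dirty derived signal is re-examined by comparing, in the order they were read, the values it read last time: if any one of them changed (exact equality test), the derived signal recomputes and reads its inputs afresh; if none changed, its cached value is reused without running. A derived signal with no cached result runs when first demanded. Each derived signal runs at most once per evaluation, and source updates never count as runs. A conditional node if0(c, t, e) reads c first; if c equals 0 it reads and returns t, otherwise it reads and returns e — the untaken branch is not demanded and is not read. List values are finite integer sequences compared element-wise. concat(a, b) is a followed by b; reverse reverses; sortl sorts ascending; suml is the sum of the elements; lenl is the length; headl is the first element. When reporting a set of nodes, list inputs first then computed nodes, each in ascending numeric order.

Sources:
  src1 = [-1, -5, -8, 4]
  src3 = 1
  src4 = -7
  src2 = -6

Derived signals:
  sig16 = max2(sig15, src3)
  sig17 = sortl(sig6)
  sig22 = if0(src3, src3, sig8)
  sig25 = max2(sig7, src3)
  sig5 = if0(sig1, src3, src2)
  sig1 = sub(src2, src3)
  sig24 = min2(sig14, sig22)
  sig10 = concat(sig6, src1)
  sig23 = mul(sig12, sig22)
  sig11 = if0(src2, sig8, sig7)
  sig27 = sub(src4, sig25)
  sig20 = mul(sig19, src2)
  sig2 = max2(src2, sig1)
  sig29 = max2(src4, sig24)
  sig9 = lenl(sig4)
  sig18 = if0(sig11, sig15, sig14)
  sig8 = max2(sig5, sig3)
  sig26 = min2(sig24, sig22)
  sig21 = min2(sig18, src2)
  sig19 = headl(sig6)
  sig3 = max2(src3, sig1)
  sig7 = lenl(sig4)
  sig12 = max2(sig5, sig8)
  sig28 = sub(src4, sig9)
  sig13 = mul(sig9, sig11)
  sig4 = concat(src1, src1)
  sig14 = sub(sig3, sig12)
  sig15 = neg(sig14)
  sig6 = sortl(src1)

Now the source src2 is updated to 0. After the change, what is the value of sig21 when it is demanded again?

First demand of the output computes:
  sig1 = sub(-6, 1) = -7
  sig3 = max2(1, -7) = 1
  sig4 = concat([-1, -5, -8, 4], [-1, -5, -8, 4]) = [-1, -5, -8, 4, -1, -5, -8, 4]
  sig5 = if0(sig1=-7 -> else branch src2) = -6
  sig7 = lenl([-1, -5, -8, 4, -1, -5, -8, 4]) = 8
  sig8 = max2(-6, 1) = 1
  sig11 = if0(src2=-6 -> else branch sig7) = 8
  sig12 = max2(-6, 1) = 1
  sig14 = sub(1, 1) = 0
  sig18 = if0(sig11=8 -> else branch sig14) = 0
  sig21 = min2(0, -6) = -6

After the edit, cleaning proceeds:
  sig1: a read changed (src2 -6->0) — executes, giving -1.
  sig3: a read changed (sig1 -7->-1) — executes, giving 1 — identical to its old value.
  sig5: a read changed (sig1 -7->-1; src2 -6->0) — executes, giving 0.
  sig8: a read changed (sig5 -6->0) — executes, giving 1 — identical to its old value.
  sig11: a read changed (src2 -6->0) — executes, giving 1.
  sig12: a read changed (sig5 -6->0) — executes, giving 1 — identical to its old value.
  sig14: dirty, but its reads are unchanged (sig3 unchanged, sig12 unchanged); cached 0 stands.
  sig18: a read changed (sig11 8->1) — executes, giving 0 — identical to its old value.
  sig21: a read changed (src2 -6->0) — executes, giving 0.

Note where the cutoff bites: sig14 is checked, finds nothing changed, and keeps its cache.

Demanding sig21 again yields 0.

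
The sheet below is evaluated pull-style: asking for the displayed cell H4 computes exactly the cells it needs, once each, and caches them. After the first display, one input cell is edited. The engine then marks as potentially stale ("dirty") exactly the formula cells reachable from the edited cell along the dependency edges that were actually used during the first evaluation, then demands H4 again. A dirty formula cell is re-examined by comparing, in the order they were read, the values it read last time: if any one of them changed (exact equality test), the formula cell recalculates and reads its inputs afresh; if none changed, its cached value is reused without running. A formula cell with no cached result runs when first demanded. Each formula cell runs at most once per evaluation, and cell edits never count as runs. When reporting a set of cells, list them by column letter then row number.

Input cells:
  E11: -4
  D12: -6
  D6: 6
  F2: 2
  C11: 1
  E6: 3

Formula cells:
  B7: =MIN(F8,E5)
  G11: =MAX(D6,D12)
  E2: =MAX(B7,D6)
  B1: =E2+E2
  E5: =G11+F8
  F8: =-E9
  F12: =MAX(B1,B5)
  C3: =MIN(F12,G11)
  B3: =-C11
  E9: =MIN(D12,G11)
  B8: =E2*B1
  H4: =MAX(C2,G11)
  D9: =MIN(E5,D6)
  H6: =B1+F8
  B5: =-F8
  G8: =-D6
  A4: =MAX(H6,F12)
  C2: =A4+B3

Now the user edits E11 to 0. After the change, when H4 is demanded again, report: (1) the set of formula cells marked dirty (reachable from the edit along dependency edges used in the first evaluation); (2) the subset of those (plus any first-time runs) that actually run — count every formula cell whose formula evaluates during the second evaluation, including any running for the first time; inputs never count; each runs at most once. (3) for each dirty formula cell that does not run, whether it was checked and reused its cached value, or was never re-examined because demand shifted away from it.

The edit dirties: none.
0 formula cells run: none.
No dirty formula cell escaped a run.
Note the shortcut — nothing in the graph depends on E11 at all, so no recomputation happens.

First demand of the output computes:
  B3 = -(1) = -1
  G11 = MAX(6, -6) = 6
  E9 = MIN(-6, 6) = -6
  F8 = -(-6) = 6
  B5 = -(6) = -6
  E5 = 6 + 6 = 12
  B7 = MIN(6, 12) = 6
  E2 = MAX(6, 6) = 6
  B1 = 6 + 6 = 12
  F12 = MAX(12, -6) = 12
  H6 = 12 + 6 = 18
  A4 = MAX(18, 12) = 18
  C2 = 18 + -1 = 17
  H4 = MAX(17, 6) = 17

After the edit, cleaning proceeds:
  no node depends on E11 at all; the second demand re-runs nothing.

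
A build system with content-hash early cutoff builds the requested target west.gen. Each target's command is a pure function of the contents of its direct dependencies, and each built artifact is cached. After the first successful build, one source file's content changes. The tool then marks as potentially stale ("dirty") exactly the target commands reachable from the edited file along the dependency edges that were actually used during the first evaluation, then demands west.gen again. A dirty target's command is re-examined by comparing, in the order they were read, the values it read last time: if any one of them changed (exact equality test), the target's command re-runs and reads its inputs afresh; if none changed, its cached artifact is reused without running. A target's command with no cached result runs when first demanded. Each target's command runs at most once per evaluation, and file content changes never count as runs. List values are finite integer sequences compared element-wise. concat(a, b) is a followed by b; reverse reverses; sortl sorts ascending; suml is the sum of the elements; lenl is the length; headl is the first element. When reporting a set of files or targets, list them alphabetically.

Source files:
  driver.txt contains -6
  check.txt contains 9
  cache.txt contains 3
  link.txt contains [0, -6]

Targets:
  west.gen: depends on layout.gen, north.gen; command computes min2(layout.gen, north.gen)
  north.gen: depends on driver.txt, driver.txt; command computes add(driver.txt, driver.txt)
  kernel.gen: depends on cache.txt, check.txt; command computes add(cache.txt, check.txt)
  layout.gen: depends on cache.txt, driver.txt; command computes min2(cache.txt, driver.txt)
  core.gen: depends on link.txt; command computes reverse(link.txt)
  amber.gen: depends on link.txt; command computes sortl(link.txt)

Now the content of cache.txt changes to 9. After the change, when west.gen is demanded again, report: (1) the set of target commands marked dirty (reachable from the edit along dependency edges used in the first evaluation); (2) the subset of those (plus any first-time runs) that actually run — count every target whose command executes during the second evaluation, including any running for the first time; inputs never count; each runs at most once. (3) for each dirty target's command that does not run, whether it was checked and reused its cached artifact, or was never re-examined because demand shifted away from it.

First evaluation (everything demanded from the output):
  layout.gen = min2(3, -6) = -6
  north.gen = add(-6, -6) = -12
  west.gen = min2(-6, -12) = -12

Propagation after the edit:
  layout.gen: runs — cache.txt 3->9; result -6 (same value as before).
  west.gen: checked — values it read are unchanged (layout.gen unchanged, north.gen unchanged); reused cached -12 without running.

Key observation: the change is absorbed at layout.gen — it re-runs but produces the same value, and the output's value is unchanged.

Marked dirty: layout.gen, west.gen.
Target commands that run: layout.gen — 1 in total.
Checked but reused from cache: west.gen.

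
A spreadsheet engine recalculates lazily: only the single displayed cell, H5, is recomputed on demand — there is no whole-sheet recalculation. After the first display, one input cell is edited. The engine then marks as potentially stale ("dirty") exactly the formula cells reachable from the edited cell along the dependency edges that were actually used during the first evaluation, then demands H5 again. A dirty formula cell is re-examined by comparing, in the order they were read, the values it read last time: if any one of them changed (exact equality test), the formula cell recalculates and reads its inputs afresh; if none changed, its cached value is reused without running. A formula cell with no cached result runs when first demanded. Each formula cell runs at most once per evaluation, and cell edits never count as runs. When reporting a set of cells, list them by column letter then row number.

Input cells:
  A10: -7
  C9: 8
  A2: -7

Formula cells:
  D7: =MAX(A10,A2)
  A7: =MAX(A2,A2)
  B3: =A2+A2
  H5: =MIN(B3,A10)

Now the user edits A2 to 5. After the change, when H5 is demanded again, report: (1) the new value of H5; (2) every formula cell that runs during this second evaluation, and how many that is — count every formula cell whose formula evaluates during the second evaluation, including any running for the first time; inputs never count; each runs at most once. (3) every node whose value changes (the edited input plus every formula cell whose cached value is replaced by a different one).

First evaluation (everything demanded from the output):
  B3 = -7 + -7 = -14
  H5 = MIN(-14, -7) = -14

Propagation after the edit:
  B3: runs — A2 -7->5; A2 -7->5; result 10.
  H5: runs — B3 -14->10; result -7.

New value of H5: -7.
Formula cells that run: B3, H5 — 2 in total.
Values that change: A2, B3, H5.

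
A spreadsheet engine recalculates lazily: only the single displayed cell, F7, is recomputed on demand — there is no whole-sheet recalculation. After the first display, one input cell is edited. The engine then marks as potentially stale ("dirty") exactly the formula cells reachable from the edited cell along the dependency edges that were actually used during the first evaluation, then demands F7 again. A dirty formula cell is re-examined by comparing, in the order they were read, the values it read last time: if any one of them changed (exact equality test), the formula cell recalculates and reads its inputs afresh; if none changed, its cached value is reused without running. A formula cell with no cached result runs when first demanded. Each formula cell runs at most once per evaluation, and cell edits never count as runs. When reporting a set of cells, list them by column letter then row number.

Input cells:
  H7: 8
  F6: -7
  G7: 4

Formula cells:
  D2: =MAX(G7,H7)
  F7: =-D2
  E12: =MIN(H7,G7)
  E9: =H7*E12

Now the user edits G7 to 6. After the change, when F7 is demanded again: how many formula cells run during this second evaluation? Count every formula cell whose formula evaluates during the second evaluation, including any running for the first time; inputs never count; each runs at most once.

Formula cells that run: D2 — 1 in total.
Key observation: the change is absorbed at D2 — it re-runs but produces the same value, and the output's value is unchanged.

First evaluation (everything demanded from the output):
  D2 = MAX(4, 8) = 8
  F7 = -(8) = -8

Propagation after the edit:
  D2: runs — G7 4->6; result 8 (same value as before).
  F7: checked — values it read are unchanged (D2 unchanged); reused cached -8 without running.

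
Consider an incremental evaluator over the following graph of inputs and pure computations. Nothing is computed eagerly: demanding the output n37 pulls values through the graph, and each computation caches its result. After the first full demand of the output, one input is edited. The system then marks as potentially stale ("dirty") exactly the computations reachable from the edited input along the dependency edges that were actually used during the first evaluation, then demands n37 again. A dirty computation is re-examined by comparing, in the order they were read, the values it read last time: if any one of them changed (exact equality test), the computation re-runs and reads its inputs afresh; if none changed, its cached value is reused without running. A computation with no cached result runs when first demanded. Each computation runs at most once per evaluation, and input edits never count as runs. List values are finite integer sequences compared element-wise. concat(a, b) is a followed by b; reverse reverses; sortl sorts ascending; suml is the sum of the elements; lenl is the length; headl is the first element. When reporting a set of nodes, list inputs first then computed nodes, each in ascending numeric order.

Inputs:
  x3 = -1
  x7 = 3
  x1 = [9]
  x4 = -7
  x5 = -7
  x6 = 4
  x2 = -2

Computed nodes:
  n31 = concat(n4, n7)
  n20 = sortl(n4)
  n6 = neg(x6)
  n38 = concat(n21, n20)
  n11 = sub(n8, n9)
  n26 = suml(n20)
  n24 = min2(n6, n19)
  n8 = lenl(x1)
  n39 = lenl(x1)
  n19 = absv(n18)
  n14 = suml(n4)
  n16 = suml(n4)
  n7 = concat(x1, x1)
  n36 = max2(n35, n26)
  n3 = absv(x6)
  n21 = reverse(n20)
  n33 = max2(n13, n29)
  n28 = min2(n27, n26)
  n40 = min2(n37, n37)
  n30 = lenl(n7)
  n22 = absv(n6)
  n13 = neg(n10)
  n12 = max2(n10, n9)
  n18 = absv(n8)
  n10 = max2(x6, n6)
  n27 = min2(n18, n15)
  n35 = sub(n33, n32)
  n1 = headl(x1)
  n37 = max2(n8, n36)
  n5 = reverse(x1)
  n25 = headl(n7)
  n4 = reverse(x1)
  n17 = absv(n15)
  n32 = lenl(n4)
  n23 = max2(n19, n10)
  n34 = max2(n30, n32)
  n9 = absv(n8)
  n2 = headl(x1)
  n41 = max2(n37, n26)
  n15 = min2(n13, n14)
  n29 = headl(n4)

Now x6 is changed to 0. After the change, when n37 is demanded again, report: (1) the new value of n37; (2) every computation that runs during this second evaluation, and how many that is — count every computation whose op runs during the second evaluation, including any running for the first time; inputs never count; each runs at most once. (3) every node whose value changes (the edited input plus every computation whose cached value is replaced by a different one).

n37 now evaluates to 9.
Run set: n6, n10, n13, n33 (4 run).
Changed values: x6, n6, n10, n13.
The important point: n33 recomputes to an identical value, and the output ends up unchanged.

Initial pass — values computed on the first demand:
  n4 = reverse([9]) = [9]
  n6 = neg(4) = -4
  n8 = lenl([9]) = 1
  n10 = max2(4, -4) = 4
  n13 = neg(4) = -4
  n20 = sortl([9]) = [9]
  n26 = suml([9]) = 9
  n29 = headl([9]) = 9
  n32 = lenl([9]) = 1
  n33 = max2(-4, 9) = 9
  n35 = sub(9, 1) = 8
  n36 = max2(8, 9) = 9
  n37 = max2(1, 9) = 9

Second demand — change propagation:
  n6: re-runs because x6 4->0; new result 0.
  n10: re-runs because x6 4->0; n6 -4->0; new result 0.
  n13: re-runs because n10 4->0; new result 0.
  n33: re-runs because n13 -4->0; new result 9 (unchanged).
  n35: re-examined; everything it read last time is the same (n33 unchanged, n32 unchanged) — cache 8 kept, no run.
  n36: re-examined; everything it read last time is the same (n35 unchanged, n26 unchanged) — cache 9 kept, no run.
  n37: re-examined; everything it read last time is the same (n8 unchanged, n36 unchanged) — cache 9 kept, no run.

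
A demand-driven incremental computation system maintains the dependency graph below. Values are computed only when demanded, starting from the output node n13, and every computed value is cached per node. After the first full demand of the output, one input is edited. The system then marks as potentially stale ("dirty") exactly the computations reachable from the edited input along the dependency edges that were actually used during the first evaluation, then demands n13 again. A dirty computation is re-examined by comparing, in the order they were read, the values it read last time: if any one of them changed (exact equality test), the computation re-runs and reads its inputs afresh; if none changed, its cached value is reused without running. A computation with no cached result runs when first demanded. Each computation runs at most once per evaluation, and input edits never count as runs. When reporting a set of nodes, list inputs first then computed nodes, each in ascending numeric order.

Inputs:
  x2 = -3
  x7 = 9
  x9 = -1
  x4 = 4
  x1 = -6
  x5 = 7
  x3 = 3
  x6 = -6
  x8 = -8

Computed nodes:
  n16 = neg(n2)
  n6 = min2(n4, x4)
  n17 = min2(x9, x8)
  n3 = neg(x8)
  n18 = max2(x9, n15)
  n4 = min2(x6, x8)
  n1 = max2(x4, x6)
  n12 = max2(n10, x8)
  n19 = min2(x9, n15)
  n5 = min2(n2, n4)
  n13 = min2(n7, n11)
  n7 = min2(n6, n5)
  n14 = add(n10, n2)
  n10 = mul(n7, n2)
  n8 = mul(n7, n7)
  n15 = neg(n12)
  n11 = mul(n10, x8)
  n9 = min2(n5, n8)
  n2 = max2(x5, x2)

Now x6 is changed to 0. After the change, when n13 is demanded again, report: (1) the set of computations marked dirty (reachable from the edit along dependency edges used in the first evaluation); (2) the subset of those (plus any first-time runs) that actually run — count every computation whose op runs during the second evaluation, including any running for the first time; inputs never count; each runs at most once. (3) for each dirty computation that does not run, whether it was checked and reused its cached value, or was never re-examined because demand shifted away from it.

Marked dirty: n4, n5, n6, n7, n10, n11, n13.
Computations that run: n4 — 1 in total.
Checked but reused from cache: n5, n6, n7, n10, n11, n13.
Key observation: the change is absorbed at n4 — it re-runs but produces the same value, and the output's value is unchanged.

First evaluation (everything demanded from the output):
  n2 = max2(7, -3) = 7
  n4 = min2(-6, -8) = -8
  n5 = min2(7, -8) = -8
  n6 = min2(-8, 4) = -8
  n7 = min2(-8, -8) = -8
  n10 = mul(-8, 7) = -56
  n11 = mul(-56, -8) = 448
  n13 = min2(-8, 448) = -8

Propagation after the edit:
  n4: runs — x6 -6->0; result -8 (same value as before).
  n5: checked — values it read are unchanged (n2 unchanged, n4 unchanged); reused cached -8 without running.
  n6: checked — values it read are unchanged (n4 unchanged, x4 unchanged); reused cached -8 without running.
  n7: checked — values it read are unchanged (n6 unchanged, n5 unchanged); reused cached -8 without running.
  n10: checked — values it read are unchanged (n7 unchanged, n2 unchanged); reused cached -56 without running.
  n11: checked — values it read are unchanged (n10 unchanged, x8 unchanged); reused cached 448 without running.
  n13: checked — values it read are unchanged (n7 unchanged, n11 unchanged); reused cached -8 without running.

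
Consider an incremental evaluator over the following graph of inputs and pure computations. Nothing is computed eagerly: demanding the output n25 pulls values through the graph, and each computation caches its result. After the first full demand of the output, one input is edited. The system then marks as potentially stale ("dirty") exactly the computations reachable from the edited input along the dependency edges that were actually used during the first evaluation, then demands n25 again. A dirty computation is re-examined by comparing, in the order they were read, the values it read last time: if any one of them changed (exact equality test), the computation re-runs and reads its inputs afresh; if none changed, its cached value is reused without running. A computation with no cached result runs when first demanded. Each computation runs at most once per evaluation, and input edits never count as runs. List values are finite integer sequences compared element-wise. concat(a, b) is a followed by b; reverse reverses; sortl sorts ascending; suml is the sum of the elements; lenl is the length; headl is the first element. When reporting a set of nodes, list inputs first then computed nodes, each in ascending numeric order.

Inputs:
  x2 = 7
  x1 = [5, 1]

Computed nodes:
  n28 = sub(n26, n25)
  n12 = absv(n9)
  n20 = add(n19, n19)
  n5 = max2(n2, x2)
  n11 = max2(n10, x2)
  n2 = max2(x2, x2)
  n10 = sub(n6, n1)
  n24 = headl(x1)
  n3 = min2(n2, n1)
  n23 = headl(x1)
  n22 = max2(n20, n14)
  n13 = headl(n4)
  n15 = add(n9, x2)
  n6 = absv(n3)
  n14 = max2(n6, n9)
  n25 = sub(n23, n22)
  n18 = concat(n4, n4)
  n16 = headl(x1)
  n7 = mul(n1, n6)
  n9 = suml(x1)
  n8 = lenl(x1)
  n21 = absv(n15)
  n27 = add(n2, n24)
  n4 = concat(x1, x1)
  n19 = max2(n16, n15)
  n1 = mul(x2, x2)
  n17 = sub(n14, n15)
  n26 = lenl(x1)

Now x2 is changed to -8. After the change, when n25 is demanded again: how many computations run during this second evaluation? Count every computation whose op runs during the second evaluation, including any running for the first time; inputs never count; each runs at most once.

Initial pass — values computed on the first demand:
  n1 = mul(7, 7) = 49
  n2 = max2(7, 7) = 7
  n3 = min2(7, 49) = 7
  n6 = absv(7) = 7
  n9 = suml([5, 1]) = 6
  n14 = max2(7, 6) = 7
  n15 = add(6, 7) = 13
  n16 = headl([5, 1]) = 5
  n19 = max2(5, 13) = 13
  n20 = add(13, 13) = 26
  n22 = max2(26, 7) = 26
  n23 = headl([5, 1]) = 5
  n25 = sub(5, 26) = -21

Second demand — change propagation:
  n1: re-runs because x2 7->-8; x2 7->-8; new result 64.
  n2: re-runs because x2 7->-8; x2 7->-8; new result -8.
  n3: re-runs because n2 7->-8; n1 49->64; new result -8.
  n6: re-runs because n3 7->-8; new result 8.
  n14: re-runs because n6 7->8; new result 8.
  n15: re-runs because x2 7->-8; new result -2.
  n19: re-runs because n15 13->-2; new result 5.
  n20: re-runs because n19 13->5; n19 13->5; new result 10.
  n22: re-runs because n20 26->10; n14 7->8; new result 10.
  n25: re-runs because n22 26->10; new result -5.

Run set: n1, n2, n3, n6, n14, n15, n19, n20, n22, n25 (10 run).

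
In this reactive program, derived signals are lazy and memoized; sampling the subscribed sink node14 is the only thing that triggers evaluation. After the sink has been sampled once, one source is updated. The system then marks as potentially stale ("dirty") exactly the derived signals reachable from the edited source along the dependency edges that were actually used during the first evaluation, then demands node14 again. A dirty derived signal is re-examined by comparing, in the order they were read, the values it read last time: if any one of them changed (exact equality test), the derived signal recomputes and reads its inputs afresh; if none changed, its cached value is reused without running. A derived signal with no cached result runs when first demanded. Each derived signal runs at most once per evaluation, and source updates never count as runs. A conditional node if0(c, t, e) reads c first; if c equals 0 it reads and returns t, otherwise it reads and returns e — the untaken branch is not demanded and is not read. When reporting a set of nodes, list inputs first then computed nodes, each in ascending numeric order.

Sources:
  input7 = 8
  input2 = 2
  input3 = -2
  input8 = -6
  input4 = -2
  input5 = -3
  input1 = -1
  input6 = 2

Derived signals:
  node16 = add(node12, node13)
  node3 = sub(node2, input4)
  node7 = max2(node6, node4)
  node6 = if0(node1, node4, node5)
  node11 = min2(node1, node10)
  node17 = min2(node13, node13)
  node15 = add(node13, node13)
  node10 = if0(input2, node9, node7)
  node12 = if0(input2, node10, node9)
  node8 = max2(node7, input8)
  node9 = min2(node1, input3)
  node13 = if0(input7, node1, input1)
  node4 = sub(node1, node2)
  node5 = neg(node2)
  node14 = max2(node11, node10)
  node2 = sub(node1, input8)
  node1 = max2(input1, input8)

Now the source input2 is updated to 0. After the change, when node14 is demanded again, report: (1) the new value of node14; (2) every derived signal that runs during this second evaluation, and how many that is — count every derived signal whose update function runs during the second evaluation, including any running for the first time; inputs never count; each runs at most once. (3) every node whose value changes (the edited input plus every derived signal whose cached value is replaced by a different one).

Demanding node14 again yields -2.
4 derived signals run: node9, node10, node11, node14.
The nodes whose values change: input2, node10, node11, node14.
Note the branch switch — node9 had no cache and runs now for the first time.

First demand of the output computes:
  node1 = max2(-1, -6) = -1
  node2 = sub(-1, -6) = 5
  node4 = sub(-1, 5) = -6
  node5 = neg(5) = -5
  node6 = if0(node1=-1 -> else branch node5) = -5
  node7 = max2(-5, -6) = -5
  node10 = if0(input2=2 -> else branch node7) = -5
  node11 = min2(-1, -5) = -5
  node14 = max2(-5, -5) = -5

After the edit, cleaning proceeds:
  node9: had never run; runs now, result -2.
  node10: a read changed (input2 2->0) — executes, giving -2.
  node11: a read changed (node10 -5->-2) — executes, giving -2.
  node14: a read changed (node11 -5->-2; node10 -5->-2) — executes, giving -2.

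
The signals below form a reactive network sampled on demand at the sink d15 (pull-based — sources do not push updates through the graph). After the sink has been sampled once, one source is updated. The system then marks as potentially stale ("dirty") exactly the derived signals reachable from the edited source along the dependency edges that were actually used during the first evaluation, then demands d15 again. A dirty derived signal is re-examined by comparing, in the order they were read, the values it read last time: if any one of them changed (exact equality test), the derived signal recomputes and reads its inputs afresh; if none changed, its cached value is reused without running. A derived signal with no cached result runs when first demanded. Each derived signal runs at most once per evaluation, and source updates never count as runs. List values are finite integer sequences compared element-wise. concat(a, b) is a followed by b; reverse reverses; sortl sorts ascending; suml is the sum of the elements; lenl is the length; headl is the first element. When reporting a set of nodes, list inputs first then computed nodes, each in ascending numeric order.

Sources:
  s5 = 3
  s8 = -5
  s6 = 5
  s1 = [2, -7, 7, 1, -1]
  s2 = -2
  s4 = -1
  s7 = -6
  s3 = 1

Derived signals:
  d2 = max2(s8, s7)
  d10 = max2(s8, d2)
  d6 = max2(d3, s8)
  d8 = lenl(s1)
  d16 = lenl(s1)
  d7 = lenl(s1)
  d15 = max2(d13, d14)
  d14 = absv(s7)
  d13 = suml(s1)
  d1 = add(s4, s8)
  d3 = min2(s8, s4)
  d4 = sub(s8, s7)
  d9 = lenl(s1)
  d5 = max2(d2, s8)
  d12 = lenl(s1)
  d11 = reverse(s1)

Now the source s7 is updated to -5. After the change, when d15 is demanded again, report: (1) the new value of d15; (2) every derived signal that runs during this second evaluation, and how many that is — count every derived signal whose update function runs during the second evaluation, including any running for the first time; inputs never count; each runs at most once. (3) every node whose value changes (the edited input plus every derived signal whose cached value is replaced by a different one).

Initial pass — values computed on the first demand:
  d13 = suml([2, -7, 7, 1, -1]) = 2
  d14 = absv(-6) = 6
  d15 = max2(2, 6) = 6

Second demand — change propagation:
  d14: re-runs because s7 -6->-5; new result 5.
  d15: re-runs because d14 6->5; new result 5.

d15 now evaluates to 5.
Run set: d14, d15 (2 run).
Changed values: s7, d14, d15.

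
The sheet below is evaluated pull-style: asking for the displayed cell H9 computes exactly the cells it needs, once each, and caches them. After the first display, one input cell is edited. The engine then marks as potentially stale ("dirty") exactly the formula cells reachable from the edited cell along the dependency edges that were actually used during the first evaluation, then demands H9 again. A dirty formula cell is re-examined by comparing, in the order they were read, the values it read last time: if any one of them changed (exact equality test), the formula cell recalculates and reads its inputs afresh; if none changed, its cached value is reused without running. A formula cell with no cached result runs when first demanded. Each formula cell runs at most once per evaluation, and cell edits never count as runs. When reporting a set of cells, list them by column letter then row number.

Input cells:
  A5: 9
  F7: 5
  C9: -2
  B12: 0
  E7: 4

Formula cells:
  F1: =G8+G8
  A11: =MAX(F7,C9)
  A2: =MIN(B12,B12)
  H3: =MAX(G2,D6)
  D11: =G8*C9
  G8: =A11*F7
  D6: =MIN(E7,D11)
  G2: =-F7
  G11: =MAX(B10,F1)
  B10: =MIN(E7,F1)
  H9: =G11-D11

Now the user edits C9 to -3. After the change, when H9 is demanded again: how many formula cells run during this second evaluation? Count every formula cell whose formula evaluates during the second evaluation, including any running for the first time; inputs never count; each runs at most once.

3 formula cells run: A11, D11, H9.
Note where the cutoff bites: G8 is checked, finds nothing changed, and keeps its cache.

First demand of the output computes:
  A11 = MAX(5, -2) = 5
  G8 = 5 * 5 = 25
  D11 = 25 * -2 = -50
  F1 = 25 + 25 = 50
  B10 = MIN(4, 50) = 4
  G11 = MAX(4, 50) = 50
  H9 = 50 - -50 = 100

After the edit, cleaning proceeds:
  A11: a read changed (C9 -2->-3) — executes, giving 5 — identical to its old value.
  G8: dirty, but its reads are unchanged (A11 unchanged, F7 unchanged); cached 25 stands.
  D11: a read changed (C9 -2->-3) — executes, giving -75.
  F1: dirty, but its reads are unchanged (G8 unchanged, G8 unchanged); cached 50 stands.
  B10: dirty, but its reads are unchanged (E7 unchanged, F1 unchanged); cached 4 stands.
  G11: dirty, but its reads are unchanged (B10 unchanged, F1 unchanged); cached 50 stands.
  H9: a read changed (D11 -50->-75) — executes, giving 125.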